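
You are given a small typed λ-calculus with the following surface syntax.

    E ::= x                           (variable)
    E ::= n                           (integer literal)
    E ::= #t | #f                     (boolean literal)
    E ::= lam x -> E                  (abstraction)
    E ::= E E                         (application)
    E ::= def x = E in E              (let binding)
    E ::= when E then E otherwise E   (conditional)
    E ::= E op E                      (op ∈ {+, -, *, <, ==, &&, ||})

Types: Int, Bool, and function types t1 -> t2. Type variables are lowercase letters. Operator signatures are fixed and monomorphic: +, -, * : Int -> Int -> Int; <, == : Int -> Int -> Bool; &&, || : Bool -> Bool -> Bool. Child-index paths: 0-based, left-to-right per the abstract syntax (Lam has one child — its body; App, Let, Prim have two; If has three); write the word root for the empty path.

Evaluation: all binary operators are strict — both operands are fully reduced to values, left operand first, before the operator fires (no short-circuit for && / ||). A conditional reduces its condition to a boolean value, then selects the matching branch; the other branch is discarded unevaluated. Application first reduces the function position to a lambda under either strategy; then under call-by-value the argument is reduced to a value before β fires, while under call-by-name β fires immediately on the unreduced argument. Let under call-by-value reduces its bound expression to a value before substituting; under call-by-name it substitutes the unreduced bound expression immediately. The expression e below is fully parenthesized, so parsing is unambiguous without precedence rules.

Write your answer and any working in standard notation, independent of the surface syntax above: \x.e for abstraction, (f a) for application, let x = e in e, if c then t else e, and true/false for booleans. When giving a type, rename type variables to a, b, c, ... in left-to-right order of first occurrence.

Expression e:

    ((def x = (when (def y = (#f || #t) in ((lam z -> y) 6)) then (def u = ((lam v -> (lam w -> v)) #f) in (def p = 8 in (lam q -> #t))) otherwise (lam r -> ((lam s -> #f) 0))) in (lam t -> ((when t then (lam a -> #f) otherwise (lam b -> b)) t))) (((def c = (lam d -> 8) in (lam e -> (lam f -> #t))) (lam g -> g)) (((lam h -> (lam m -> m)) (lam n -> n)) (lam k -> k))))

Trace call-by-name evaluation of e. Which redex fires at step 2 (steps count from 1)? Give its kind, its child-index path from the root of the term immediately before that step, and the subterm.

Trace:
step 0: ((let x = (if (let y = (false || true) in ((\z.y) 6)) then (let u = ((\v.(\w.v)) false) in (let p = 8 in (\q.true))) else (\r.((\s.false) 0))) in (\t.((if t then (\a.false) else (\b.b)) t))) (((let c = (\d.8) in (\e.(\f.true))) (\g.g)) (((\h.(\m.m)) (\n.n)) (\k.k))))
step 1: [let@0] ((\t.((if t then (\a.false) else (\b.b)) t)) (((let c = (\d.8) in (\e.(\f.true))) (\g.g)) (((\h.(\m.m)) (\n.n)) (\k.k))))
step 2: [beta@root] ((if (((let c = (\d.8) in (\e.(\f.true))) (\g.g)) (((\h.(\m.m)) (\n.n)) (\k.k))) then (\a.false) else (\b.b)) (((let c = (\d.8) in (\e.(\f.true))) (\g.g)) (((\h.(\m.m)) (\n.n)) (\k.k))))

Answer: beta at root : ((\t.((if t then (\a.false) else (\b.b)) t)) (((let c = (\d.8) in (\e.(\f.true))) (\g.g)) (((\h.(\m.m)) (\n.n)) (\k.k))))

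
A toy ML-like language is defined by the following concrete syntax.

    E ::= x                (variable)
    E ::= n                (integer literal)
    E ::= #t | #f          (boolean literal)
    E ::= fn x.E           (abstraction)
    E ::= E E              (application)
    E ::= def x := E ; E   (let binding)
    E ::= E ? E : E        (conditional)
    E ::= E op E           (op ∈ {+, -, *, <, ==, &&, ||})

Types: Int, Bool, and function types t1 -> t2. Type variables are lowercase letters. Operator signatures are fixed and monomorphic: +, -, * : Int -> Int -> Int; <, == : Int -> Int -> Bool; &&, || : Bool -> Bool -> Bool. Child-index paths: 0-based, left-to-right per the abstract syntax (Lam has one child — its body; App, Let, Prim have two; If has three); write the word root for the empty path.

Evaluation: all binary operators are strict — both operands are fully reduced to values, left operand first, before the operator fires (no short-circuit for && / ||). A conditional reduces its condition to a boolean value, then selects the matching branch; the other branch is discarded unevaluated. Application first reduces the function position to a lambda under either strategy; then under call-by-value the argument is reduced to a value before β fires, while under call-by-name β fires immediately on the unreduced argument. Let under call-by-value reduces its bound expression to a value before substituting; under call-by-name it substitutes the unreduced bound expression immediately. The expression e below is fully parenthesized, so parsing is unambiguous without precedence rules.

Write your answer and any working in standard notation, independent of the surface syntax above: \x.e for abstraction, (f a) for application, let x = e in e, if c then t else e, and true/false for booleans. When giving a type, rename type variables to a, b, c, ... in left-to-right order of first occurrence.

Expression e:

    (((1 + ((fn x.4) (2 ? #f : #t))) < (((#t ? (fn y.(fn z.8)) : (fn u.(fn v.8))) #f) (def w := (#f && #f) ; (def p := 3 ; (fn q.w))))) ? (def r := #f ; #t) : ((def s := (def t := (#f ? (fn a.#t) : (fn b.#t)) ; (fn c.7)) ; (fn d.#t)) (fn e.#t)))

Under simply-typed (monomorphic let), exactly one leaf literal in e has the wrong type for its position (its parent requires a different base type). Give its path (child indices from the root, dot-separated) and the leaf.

Answer: 0.0.1.1.0 : 2

Working:
  unify Int ~ Int
\x._ : a -> Int
  unify Int ~ Bool
  FAIL: mismatch Int ~ Bool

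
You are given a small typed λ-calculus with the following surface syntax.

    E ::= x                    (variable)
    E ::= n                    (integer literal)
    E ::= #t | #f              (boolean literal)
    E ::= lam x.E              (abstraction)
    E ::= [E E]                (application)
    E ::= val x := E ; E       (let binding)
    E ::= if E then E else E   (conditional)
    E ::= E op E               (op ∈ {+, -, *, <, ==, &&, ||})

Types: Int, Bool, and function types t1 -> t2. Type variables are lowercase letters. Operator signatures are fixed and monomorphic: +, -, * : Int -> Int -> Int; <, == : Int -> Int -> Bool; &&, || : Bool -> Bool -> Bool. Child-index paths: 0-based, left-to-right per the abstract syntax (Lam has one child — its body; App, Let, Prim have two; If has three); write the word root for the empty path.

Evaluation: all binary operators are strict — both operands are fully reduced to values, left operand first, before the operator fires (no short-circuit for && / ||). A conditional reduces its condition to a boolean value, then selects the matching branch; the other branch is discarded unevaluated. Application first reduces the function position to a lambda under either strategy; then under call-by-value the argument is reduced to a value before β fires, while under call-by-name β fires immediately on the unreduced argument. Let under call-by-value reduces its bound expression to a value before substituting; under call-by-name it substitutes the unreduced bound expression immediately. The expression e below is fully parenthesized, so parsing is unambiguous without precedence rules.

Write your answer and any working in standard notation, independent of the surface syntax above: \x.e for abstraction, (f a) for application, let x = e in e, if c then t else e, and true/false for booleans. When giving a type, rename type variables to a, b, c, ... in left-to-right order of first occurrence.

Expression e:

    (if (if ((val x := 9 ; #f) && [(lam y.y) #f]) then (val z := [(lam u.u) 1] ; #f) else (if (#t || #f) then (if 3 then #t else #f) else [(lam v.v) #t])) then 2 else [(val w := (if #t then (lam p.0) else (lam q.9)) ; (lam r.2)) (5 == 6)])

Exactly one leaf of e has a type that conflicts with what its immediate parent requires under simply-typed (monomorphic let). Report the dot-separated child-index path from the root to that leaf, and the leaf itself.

Answer: 0.2.1.0 : 3

Working:
let x : Int
  unify Bool ~ Bool
y : a
\y._ : a -> a
  unify a -> a ~ Bool -> b
  unify a ~ Bool
  unify Bool ~ b
_ _ : Bool
  unify Bool ~ Bool
  unify Bool ~ Bool
u : c
\u._ : c -> c
  unify c -> c ~ Int -> d
  unify c ~ Int
  unify Int ~ d
_ _ : Int
let z : Int
  unify Bool ~ Bool
  unify Bool ~ Bool
  unify Bool ~ Bool
  unify Int ~ Bool
  FAIL: mismatch Int ~ Bool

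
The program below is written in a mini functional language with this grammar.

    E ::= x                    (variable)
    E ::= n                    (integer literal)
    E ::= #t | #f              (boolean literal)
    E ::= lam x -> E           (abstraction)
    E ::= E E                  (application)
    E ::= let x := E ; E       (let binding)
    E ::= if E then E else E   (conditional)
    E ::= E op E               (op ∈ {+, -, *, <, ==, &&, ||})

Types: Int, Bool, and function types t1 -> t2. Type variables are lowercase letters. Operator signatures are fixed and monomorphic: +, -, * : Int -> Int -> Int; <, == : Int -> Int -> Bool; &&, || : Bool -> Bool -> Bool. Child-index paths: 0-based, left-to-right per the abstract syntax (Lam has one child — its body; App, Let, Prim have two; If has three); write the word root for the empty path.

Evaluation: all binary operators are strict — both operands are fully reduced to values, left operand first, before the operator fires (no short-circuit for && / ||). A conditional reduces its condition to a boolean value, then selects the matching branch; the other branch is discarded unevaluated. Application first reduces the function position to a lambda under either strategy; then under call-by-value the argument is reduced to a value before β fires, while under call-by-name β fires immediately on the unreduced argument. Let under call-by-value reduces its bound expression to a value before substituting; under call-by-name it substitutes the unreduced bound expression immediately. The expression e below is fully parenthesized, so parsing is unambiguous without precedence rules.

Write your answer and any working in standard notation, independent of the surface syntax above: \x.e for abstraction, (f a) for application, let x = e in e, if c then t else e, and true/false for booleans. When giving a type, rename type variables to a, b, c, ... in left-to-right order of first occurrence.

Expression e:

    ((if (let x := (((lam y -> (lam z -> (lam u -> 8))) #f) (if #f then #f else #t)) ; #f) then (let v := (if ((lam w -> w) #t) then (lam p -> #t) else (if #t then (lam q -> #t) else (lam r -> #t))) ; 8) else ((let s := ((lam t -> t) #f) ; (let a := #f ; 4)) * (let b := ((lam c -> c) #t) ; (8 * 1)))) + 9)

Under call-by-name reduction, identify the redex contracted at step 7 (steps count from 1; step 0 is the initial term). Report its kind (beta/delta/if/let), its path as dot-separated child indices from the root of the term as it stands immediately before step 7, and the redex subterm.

Working:
step 0: ((if (let x = (((\y.(\z.(\u.8))) false) (if false then false else true)) in false) then (let v = (if ((\w.w) true) then (\p.true) else (if true then (\q.true) else (\r.true))) in 8) else ((let s = ((\t.t) false) in (let a = false in 4)) * (let b = ((\c.c) true) in (8 * 1)))) + 9)
step 1: [let@0.0] ((if false then (let v = (if ((\w.w) true) then (\p.true) else (if true then (\q.true) else (\r.true))) in 8) else ((let s = ((\t.t) false) in (let a = false in 4)) * (let b = ((\c.c) true) in (8 * 1)))) + 9)
step 2: [if@0] (((let s = ((\t.t) false) in (let a = false in 4)) * (let b = ((\c.c) true) in (8 * 1))) + 9)
step 3: [let@0.0] (((let a = false in 4) * (let b = ((\c.c) true) in (8 * 1))) + 9)
step 4: [let@0.0] ((4 * (let b = ((\c.c) true) in (8 * 1))) + 9)
step 5: [let@0.1] ((4 * (8 * 1)) + 9)
step 6: [delta@0.1] ((4 * 8) + 9)
step 7: [delta@0] (32 + 9)

Answer: delta at 0 : (4 * 8)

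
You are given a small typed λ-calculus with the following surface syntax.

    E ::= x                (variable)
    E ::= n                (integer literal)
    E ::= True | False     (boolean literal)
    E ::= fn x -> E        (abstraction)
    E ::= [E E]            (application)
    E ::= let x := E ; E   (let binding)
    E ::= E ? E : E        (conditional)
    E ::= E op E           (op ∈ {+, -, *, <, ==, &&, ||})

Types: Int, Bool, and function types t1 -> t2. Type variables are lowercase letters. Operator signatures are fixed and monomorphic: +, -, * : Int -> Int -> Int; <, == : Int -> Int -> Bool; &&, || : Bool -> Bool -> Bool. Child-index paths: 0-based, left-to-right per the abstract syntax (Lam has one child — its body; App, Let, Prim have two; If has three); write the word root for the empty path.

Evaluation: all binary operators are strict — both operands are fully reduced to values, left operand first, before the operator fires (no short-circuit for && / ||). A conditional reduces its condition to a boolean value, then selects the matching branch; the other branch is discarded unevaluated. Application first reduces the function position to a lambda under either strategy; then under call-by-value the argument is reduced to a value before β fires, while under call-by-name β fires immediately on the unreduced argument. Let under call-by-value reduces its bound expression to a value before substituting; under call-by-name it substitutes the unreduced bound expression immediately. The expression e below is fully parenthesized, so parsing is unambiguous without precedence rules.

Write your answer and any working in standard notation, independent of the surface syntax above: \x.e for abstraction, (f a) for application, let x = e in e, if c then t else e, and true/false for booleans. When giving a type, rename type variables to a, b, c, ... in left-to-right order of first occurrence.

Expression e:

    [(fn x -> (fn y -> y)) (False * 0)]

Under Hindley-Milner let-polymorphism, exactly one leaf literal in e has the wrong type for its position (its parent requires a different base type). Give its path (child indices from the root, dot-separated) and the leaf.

Answer: 1.0 : false

Derivation:
y : b
\y._ : b -> b
\x._ : a -> b -> b
  unify Bool ~ Int
  FAIL: mismatch Bool ~ Int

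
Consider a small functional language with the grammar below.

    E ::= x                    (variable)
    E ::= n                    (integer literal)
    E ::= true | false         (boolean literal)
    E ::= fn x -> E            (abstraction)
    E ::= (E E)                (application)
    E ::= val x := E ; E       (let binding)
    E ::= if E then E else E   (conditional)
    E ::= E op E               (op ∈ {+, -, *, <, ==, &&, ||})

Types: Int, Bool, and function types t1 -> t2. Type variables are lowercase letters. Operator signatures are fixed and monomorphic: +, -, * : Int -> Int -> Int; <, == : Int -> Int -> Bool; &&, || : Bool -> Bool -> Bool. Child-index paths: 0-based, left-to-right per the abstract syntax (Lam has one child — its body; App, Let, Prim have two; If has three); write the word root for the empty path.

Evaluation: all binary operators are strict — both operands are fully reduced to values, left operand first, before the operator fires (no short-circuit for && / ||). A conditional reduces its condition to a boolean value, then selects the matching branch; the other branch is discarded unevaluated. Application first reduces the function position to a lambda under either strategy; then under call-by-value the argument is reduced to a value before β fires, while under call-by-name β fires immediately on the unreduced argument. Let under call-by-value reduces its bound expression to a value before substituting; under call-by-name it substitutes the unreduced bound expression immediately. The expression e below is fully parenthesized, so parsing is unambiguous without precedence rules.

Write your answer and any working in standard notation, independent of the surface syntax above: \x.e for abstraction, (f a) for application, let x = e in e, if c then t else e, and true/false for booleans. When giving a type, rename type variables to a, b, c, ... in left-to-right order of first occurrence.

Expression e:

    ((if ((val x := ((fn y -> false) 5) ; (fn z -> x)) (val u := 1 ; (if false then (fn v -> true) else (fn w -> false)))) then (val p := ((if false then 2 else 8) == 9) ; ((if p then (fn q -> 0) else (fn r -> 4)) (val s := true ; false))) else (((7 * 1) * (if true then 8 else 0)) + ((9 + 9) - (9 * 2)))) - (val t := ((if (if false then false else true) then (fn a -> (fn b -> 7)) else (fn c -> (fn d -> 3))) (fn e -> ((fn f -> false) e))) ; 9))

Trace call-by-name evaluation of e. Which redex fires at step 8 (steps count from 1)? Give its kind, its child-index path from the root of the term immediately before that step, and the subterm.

Derivation:
step 0: ((if ((let x = ((\y.false) 5) in (\z.x)) (let u = 1 in (if false then (\v.true) else (\w.false)))) then (let p = ((if false then 2 else 8) == 9) in ((if p then (\q.0) else (\r.4)) (let s = true in false))) else (((7 * 1) * (if true then 8 else 0)) + ((9 + 9) - (9 * 2)))) - (let t = ((if (if false then false else true) then (\a.(\b.7)) else (\c.(\d.3))) (\e.((\f.false) e))) in 9))
step 1: [let@0.0.0] ((if ((\z.((\y.false) 5)) (let u = 1 in (if false then (\v.true) else (\w.false)))) then (let p = ((if false then 2 else 8) == 9) in ((if p then (\q.0) else (\r.4)) (let s = true in false))) else (((7 * 1) * (if true then 8 else 0)) + ((9 + 9) - (9 * 2)))) - (let t = ((if (if false then false else true) then (\a.(\b.7)) else (\c.(\d.3))) (\e.((\f.false) e))) in 9))
step 2: [beta@0.0] ((if ((\y.false) 5) then (let p = ((if false then 2 else 8) == 9) in ((if p then (\q.0) else (\r.4)) (let s = true in false))) else (((7 * 1) * (if true then 8 else 0)) + ((9 + 9) - (9 * 2)))) - (let t = ((if (if false then false else true) then (\a.(\b.7)) else (\c.(\d.3))) (\e.((\f.false) e))) in 9))
step 3: [beta@0.0] ((if false then (let p = ((if false then 2 else 8) == 9) in ((if p then (\q.0) else (\r.4)) (let s = true in false))) else (((7 * 1) * (if true then 8 else 0)) + ((9 + 9) - (9 * 2)))) - (let t = ((if (if false then false else true) then (\a.(\b.7)) else (\c.(\d.3))) (\e.((\f.false) e))) in 9))
step 4: [if@0] ((((7 * 1) * (if true then 8 else 0)) + ((9 + 9) - (9 * 2))) - (let t = ((if (if false then false else true) then (\a.(\b.7)) else (\c.(\d.3))) (\e.((\f.false) e))) in 9))
step 5: [delta@0.0.0] (((7 * (if true then 8 else 0)) + ((9 + 9) - (9 * 2))) - (let t = ((if (if false then false else true) then (\a.(\b.7)) else (\c.(\d.3))) (\e.((\f.false) e))) in 9))
step 6: [if@0.0.1] (((7 * 8) + ((9 + 9) - (9 * 2))) - (let t = ((if (if false then false else true) then (\a.(\b.7)) else (\c.(\d.3))) (\e.((\f.false) e))) in 9))
step 7: [delta@0.0] ((56 + ((9 + 9) - (9 * 2))) - (let t = ((if (if false then false else true) then (\a.(\b.7)) else (\c.(\d.3))) (\e.((\f.false) e))) in 9))
step 8: [delta@0.1.0] ((56 + (18 - (9 * 2))) - (let t = ((if (if false then false else true) then (\a.(\b.7)) else (\c.(\d.3))) (\e.((\f.false) e))) in 9))

Answer: delta at 0.1.0 : (9 + 9)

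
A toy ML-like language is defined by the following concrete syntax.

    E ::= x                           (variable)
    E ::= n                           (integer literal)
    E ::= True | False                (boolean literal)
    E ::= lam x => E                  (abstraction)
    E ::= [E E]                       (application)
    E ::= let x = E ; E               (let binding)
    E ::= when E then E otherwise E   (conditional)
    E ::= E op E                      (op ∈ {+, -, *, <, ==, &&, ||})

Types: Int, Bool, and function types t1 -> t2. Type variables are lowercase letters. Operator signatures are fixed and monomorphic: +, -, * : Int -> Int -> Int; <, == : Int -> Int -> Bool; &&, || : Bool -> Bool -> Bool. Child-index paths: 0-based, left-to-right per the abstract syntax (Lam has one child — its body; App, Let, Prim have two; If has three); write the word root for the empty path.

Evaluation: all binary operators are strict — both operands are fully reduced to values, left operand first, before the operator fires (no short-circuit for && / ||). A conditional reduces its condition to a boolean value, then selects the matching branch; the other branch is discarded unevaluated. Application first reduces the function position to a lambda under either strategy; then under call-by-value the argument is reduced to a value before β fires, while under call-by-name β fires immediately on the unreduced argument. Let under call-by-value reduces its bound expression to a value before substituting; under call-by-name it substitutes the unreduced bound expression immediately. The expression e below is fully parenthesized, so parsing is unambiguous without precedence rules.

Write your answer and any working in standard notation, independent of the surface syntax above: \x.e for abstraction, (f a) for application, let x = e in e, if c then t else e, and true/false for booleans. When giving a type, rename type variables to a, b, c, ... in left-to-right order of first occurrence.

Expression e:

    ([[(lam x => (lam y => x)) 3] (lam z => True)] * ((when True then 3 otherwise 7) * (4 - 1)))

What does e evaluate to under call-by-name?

Answer: 27

Working:
step 0: ((((\x.(\y.x)) 3) (\z.true)) * ((if true then 3 else 7) * (4 - 1)))
step 1: [beta@0.0] (((\y.3) (\z.true)) * ((if true then 3 else 7) * (4 - 1)))
step 2: [beta@0] (3 * ((if true then 3 else 7) * (4 - 1)))
step 3: [if@1.0] (3 * (3 * (4 - 1)))
step 4: [delta@1.1] (3 * (3 * 3))
step 5: [delta@1] (3 * 9)
step 6: [delta@root] 27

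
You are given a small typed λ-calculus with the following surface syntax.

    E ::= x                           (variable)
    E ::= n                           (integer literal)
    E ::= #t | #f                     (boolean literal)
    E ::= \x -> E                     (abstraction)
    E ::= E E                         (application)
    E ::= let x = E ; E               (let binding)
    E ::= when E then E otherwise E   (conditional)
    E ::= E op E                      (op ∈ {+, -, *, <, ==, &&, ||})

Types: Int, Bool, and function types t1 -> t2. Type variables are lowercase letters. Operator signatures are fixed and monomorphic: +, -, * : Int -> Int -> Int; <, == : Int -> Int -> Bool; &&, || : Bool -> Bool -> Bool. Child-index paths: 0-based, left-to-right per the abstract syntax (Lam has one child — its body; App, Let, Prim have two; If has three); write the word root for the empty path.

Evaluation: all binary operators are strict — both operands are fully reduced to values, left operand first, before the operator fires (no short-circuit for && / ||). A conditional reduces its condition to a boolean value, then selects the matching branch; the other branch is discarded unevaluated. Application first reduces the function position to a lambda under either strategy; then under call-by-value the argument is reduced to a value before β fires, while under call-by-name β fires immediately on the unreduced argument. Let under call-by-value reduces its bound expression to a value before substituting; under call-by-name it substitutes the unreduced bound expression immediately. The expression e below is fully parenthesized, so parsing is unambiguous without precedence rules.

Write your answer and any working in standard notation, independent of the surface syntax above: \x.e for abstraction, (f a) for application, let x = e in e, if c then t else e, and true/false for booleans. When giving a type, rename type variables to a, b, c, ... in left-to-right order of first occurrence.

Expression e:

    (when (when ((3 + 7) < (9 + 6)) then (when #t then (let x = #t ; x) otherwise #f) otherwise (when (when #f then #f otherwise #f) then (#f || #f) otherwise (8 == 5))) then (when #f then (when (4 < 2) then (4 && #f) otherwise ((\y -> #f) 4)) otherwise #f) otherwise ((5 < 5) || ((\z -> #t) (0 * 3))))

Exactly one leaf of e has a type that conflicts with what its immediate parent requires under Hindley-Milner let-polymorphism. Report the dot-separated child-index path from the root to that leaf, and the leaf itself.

Answer: 1.1.1.0 : 4

Derivation:
  unify Int ~ Int
  unify Int ~ Int
  unify Int ~ Int
  unify Int ~ Int
  unify Int ~ Int
  unify Int ~ Int
  unify Bool ~ Bool
  unify Bool ~ Bool
let x : Bool
x : Bool
  unify Bool ~ Bool
  unify Bool ~ Bool
  unify Bool ~ Bool
  unify Bool ~ Bool
  unify Bool ~ Bool
  unify Bool ~ Bool
  unify Int ~ Int
  unify Int ~ Int
  unify Bool ~ Bool
  unify Bool ~ Bool
  unify Bool ~ Bool
  unify Bool ~ Bool
  unify Int ~ Int
  unify Int ~ Int
  unify Bool ~ Bool
  unify Int ~ Bool
  FAIL: mismatch Int ~ Bool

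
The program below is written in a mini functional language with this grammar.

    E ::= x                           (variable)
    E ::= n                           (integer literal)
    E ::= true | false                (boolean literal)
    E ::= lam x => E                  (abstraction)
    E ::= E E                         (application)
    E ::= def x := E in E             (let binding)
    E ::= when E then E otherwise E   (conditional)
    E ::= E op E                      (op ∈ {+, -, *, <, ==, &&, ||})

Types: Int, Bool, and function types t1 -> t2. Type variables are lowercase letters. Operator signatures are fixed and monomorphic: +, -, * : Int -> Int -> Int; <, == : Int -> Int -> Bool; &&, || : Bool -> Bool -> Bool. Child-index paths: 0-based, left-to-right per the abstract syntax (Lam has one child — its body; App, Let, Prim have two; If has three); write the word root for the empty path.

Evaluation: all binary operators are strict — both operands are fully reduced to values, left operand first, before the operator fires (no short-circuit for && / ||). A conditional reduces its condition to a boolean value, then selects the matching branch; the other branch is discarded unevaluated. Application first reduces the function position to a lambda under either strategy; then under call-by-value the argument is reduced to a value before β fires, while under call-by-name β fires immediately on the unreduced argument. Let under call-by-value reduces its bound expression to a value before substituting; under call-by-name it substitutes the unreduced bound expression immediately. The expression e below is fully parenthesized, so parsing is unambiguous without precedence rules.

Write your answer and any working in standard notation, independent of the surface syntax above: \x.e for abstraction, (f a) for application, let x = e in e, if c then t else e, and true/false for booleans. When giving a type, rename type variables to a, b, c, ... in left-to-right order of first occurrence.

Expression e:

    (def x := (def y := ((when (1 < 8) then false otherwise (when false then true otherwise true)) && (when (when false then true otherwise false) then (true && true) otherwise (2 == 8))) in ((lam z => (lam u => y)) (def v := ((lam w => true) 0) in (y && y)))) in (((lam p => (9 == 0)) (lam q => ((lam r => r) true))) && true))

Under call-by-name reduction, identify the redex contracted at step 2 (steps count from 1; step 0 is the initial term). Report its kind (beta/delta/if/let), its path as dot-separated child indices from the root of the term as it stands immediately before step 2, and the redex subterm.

Derivation:
step 0: (let x = (let y = ((if (1 < 8) then false else (if false then true else true)) && (if (if false then true else false) then (true && true) else (2 == 8))) in ((\z.(\u.y)) (let v = ((\w.true) 0) in (y && y)))) in (((\p.(9 == 0)) (\q.((\r.r) true))) && true))
step 1: [let@root] (((\p.(9 == 0)) (\q.((\r.r) true))) && true)
step 2: [beta@0] ((9 == 0) && true)

Answer: beta at 0 : ((\p.(9 == 0)) (\q.((\r.r) true)))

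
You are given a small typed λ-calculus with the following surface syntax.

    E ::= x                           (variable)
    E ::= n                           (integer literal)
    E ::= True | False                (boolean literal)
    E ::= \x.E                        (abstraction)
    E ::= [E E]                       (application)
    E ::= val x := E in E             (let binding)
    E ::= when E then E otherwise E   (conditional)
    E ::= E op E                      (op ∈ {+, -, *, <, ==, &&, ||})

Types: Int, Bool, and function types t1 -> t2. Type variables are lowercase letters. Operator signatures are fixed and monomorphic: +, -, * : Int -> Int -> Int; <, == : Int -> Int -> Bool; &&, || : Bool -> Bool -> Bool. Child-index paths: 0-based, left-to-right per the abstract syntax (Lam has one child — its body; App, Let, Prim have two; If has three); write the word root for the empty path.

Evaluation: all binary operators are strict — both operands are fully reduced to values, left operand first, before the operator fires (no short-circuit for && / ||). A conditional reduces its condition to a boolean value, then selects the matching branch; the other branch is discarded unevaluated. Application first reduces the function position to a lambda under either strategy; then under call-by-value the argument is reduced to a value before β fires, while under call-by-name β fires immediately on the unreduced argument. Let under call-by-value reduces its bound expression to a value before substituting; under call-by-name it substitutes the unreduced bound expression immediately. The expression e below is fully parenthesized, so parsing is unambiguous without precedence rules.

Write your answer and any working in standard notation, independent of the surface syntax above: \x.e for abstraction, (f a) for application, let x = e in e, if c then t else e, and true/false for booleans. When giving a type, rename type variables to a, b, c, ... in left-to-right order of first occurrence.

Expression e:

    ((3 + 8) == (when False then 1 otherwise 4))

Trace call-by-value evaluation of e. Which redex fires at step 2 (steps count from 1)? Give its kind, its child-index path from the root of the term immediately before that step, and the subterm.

Answer: if at 1 : (if false then 1 else 4)

Derivation:
step 0: ((3 + 8) == (if false then 1 else 4))
step 1: [delta@0] (11 == (if false then 1 else 4))
step 2: [if@1] (11 == 4)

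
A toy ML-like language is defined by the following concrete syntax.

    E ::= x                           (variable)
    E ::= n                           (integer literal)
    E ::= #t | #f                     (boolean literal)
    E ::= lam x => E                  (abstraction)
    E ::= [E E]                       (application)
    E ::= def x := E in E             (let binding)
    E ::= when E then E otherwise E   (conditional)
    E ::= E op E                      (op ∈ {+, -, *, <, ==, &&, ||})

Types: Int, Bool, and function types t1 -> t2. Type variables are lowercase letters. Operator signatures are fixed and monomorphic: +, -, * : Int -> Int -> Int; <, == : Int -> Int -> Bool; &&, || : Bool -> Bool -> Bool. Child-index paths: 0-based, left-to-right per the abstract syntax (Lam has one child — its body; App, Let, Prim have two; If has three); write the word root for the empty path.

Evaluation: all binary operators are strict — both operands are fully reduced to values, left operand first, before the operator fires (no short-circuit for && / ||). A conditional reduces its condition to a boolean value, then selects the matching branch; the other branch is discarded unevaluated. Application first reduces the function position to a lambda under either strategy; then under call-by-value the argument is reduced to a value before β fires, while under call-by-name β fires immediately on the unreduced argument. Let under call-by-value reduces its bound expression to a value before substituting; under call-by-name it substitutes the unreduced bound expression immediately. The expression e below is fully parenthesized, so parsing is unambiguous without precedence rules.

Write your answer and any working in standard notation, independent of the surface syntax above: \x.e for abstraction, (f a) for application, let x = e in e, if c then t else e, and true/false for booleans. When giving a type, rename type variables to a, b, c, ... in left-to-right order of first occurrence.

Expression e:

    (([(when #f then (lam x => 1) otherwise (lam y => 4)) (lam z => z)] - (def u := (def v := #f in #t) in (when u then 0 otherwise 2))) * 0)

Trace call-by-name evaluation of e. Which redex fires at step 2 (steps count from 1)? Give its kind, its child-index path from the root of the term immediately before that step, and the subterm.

Working:
step 0: ((((if false then (\x.1) else (\y.4)) (\z.z)) - (let u = (let v = false in true) in (if u then 0 else 2))) * 0)
step 1: [if@0.0.0] ((((\y.4) (\z.z)) - (let u = (let v = false in true) in (if u then 0 else 2))) * 0)
step 2: [beta@0.0] ((4 - (let u = (let v = false in true) in (if u then 0 else 2))) * 0)

Answer: beta at 0.0 : ((\y.4) (\z.z))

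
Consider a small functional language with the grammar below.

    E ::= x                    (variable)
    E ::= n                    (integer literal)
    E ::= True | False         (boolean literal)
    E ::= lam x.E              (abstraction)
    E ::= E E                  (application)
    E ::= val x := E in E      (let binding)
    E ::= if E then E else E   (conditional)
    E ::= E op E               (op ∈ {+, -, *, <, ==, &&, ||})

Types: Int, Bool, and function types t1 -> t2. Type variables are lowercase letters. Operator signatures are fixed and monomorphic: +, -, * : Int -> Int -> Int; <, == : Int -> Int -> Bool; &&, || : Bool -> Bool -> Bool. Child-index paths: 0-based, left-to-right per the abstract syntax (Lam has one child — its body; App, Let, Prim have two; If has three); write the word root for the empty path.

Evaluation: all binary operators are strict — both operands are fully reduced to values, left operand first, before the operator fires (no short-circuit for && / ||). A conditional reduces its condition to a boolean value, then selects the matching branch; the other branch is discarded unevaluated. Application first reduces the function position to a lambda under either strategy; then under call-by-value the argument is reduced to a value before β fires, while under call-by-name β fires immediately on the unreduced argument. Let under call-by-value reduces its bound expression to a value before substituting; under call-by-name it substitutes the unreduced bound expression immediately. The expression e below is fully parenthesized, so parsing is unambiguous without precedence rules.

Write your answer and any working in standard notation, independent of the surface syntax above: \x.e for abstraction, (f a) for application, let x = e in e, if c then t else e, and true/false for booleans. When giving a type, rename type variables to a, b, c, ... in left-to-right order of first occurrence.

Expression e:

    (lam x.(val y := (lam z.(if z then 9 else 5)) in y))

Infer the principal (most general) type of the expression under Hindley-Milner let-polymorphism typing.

Answer: a -> Bool -> Int

Working:
z : b
  unify b ~ Bool
  unify Int ~ Int
\z._ : Bool -> Int
let y : Bool -> Int
y : Bool -> Int
\x._ : a -> Bool -> Int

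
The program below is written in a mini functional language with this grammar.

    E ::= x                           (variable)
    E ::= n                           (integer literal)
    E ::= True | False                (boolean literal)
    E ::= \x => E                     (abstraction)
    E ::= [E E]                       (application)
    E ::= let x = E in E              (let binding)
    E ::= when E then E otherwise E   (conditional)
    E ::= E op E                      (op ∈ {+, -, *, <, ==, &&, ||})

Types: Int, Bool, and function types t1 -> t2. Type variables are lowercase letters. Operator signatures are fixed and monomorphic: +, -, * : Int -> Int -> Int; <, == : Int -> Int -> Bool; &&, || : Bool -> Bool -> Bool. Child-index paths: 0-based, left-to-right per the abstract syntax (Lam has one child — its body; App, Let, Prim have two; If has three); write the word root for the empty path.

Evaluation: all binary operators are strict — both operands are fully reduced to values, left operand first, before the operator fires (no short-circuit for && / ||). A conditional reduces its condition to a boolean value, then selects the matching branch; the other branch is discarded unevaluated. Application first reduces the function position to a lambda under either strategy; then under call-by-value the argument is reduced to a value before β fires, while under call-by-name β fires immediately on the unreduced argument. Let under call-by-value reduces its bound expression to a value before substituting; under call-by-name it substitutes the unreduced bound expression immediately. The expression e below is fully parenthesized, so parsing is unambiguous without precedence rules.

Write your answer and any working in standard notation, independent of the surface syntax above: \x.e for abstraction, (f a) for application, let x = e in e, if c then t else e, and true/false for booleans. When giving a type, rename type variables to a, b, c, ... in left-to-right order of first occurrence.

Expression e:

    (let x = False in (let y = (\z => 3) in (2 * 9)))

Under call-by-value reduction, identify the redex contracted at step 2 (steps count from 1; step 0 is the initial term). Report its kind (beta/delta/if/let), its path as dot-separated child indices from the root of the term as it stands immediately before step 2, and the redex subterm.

Answer: let at root : (let y = (\z.3) in (2 * 9))

Derivation:
step 0: (let x = false in (let y = (\z.3) in (2 * 9)))
step 1: [let@root] (let y = (\z.3) in (2 * 9))
step 2: [let@root] (2 * 9)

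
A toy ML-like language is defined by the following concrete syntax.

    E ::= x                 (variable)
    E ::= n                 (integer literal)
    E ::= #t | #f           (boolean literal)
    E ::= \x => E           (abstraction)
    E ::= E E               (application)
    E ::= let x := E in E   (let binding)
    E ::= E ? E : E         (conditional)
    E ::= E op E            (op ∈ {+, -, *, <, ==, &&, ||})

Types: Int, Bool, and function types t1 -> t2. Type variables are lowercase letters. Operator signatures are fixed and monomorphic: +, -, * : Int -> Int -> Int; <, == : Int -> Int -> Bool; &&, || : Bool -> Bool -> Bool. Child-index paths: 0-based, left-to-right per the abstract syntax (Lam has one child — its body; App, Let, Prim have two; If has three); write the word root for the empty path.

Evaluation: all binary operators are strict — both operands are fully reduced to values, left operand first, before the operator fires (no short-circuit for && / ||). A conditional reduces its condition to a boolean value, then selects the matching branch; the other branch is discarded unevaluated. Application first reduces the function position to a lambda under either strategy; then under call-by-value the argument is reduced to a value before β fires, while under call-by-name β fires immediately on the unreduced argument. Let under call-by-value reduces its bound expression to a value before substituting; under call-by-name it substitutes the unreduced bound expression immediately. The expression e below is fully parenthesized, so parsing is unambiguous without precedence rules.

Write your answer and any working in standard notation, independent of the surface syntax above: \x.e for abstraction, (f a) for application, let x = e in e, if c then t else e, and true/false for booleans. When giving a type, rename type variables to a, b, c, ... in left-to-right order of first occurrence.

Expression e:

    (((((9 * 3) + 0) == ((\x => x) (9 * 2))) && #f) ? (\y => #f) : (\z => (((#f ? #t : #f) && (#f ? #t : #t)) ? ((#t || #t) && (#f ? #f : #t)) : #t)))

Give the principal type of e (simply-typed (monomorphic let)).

Trace:
  unify Int ~ Int
  unify Int ~ Int
  unify Int ~ Int
  unify Int ~ Int
  unify Int ~ Int
x : a
\x._ : a -> a
  unify Int ~ Int
  unify Int ~ Int
  unify a -> a ~ Int -> b
  unify a ~ Int
  unify Int ~ b
_ _ : Int
  unify Int ~ Int
  unify Bool ~ Bool
  unify Bool ~ Bool
  unify Bool ~ Bool
\y._ : c -> Bool
  unify Bool ~ Bool
  unify Bool ~ Bool
  unify Bool ~ Bool
  unify Bool ~ Bool
  unify Bool ~ Bool
  unify Bool ~ Bool
  unify Bool ~ Bool
  unify Bool ~ Bool
  unify Bool ~ Bool
  unify Bool ~ Bool
  unify Bool ~ Bool
  unify Bool ~ Bool
  unify Bool ~ Bool
  unify Bool ~ Bool
\z._ : d -> Bool
  unify c -> Bool ~ d -> Bool
  unify c ~ d
  unify Bool ~ Bool

Answer: a -> Bool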